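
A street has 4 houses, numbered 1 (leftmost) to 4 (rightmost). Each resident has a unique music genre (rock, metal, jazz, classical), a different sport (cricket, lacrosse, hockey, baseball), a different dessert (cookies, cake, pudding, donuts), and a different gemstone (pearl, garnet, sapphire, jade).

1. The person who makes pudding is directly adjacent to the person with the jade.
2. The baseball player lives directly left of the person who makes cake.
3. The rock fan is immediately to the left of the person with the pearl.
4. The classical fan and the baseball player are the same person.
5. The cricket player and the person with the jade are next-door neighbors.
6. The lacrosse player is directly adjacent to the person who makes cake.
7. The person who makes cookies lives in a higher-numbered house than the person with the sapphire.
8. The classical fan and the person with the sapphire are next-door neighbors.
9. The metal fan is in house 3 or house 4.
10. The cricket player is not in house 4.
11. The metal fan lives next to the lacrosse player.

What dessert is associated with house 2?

cake

The metal fan is narrowed to house 3 or 4; consider each.
Placing it in house 3 leads to a contradiction, so it's in house 4.
Clue 11: the lacrosse player is in house 3.
House 4 sport: only hockey fits.
The person who makes cake is in house 2 (clue 6).
By clue 2, the baseball player is in house 1.
By clue 4, the classical fan is in house 1.
Clue 8: the person with the sapphire is in house 2.
The only sport still possible for house 2 is cricket.
House 1 gemstone: only garnet fits.
House 3 gemstone: only jade fits.
The only gemstone still possible for house 4 is pearl.
Clue 1 places the person who makes pudding in house 4.
By clue 3, the rock fan is in house 3.
That leaves jazz as the music genre for house 2.
That leaves donuts as the dessert for house 1.
House 3 dessert: only cookies fits.
So: house 1 = classical/baseball/donuts/garnet, house 2 = jazz/cricket/cake/sapphire, house 3 = rock/lacrosse/cookies/jade, house 4 = metal/hockey/pudding/pearl.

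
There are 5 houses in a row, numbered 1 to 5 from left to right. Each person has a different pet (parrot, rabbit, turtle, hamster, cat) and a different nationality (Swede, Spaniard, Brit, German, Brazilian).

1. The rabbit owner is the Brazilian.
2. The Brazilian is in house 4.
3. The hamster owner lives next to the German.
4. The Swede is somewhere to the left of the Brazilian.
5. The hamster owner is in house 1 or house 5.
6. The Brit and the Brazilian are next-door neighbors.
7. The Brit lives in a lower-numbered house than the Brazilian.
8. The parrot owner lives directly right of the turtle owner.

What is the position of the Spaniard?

5

By clue 2, the Brazilian is in house 4.
By clue 7, the Brit is in house 3.
Clue 1 places the rabbit owner in house 4.
From clue 3, the hamster owner must be in house 1.
From clue 3, the German must be in house 2.
House 5 nationality: only Spaniard fits.
Clue 8: the parrot owner is in house 3.
Clue 8 places the turtle owner in house 2.
House 5 pet: only cat fits.
So house 1 gets Swede for nationality.
So: house 1 = hamster/Swede, house 2 = turtle/German, house 3 = parrot/Brit, house 4 = rabbit/Brazilian, house 5 = cat/Spaniard.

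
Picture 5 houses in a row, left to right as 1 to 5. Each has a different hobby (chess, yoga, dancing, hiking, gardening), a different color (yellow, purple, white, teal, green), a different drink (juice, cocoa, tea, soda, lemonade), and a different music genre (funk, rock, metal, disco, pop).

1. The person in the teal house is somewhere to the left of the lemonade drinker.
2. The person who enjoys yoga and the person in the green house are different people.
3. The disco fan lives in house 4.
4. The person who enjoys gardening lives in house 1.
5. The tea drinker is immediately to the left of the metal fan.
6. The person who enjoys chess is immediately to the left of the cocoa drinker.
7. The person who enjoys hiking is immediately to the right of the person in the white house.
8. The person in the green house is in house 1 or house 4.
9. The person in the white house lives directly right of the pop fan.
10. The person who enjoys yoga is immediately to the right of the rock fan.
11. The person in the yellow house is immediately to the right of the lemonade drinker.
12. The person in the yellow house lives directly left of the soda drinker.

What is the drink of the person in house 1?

By clue 3, the disco fan is in house 4.
The person who enjoys gardening is in house 1 (clue 4).
That leaves purple as the color for house 5.
The person in the green house is narrowed to house 1 or 4; consider each.
Placing it in house 4 leads to a contradiction, so it's in house 1.
Clue 1 places the lemonade drinker in house 3.
From clue 11, the person in the yellow house must be in house 4.
Clue 12: the soda drinker is in house 5.
House 2's color must be teal (nothing else left).
So house 3 gets white for color.
Clue 6 places the person who enjoys chess in house 3.
Clue 7 places the person who enjoys hiking in house 4.
Clue 9 places the pop fan in house 2.
House 5 hobby: only dancing fits.
The only drink still possible for house 4 is cocoa.
The tea drinker is in house 2 (clue 5).
The metal fan is in house 3 (clue 5).
Clue 10: the rock fan is in house 1.
So house 2 gets yoga for hobby.
House 1 drink: only juice fits.
That leaves funk as the music genre for house 5.
So: house 1 = gardening/green/juice/rock, house 2 = yoga/teal/tea/pop, house 3 = chess/white/lemonade/metal, house 4 = hiking/yellow/cocoa/disco, house 5 = dancing/purple/soda/funk.

juice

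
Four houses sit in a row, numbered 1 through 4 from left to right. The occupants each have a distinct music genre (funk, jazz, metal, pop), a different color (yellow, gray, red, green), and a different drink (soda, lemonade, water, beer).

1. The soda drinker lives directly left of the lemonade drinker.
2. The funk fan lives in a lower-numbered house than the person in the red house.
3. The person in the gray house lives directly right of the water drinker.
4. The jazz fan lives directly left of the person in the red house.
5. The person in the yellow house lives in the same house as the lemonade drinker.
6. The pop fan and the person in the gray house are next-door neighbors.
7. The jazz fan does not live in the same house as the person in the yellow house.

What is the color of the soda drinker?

So house 1 gets green for color.
The funk fan is narrowed to house 1 or 2 or 3; consider each.
Placing it in house 2 and house 3 leads to a contradiction, so it's in house 1.
The jazz fan is narrowed to house 2 or 3; consider each.
Placing it in house 3 leads to a contradiction, so it's in house 2.
Clue 4: the person in the red house is in house 3.
House 2's color must be gray (nothing else left).
The only color still possible for house 4 is yellow.
Clue 3: the water drinker is in house 1.
By clue 5, the lemonade drinker is in house 4.
Clue 6 places the pop fan in house 3.
The only music genre still possible for house 4 is metal.
From clue 1, the soda drinker must be in house 3.
The only drink still possible for house 2 is beer.
So: house 1 = funk/green/water, house 2 = jazz/gray/beer, house 3 = pop/red/soda, house 4 = metal/yellow/lemonade.

red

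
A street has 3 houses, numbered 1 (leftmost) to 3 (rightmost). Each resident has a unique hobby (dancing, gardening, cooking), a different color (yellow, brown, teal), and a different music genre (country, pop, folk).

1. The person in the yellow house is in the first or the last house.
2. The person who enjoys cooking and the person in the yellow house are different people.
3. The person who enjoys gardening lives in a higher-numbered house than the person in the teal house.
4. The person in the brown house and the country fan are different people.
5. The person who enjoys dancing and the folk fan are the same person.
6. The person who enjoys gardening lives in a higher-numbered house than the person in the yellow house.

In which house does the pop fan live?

3

From clue 6, the person in the yellow house must be in house 1.
That leaves teal as the color for house 2.
So house 3 gets brown for color.
The person who enjoys gardening is in house 3 (clue 3).
The only hobby still possible for house 1 is dancing.
House 2 hobby: only cooking fits.
The folk fan is in house 1 (clue 5).
That leaves pop as the music genre for house 3.
The only music genre still possible for house 2 is country.
So: house 1 = dancing/yellow/folk, house 2 = cooking/teal/country, house 3 = gardening/brown/pop.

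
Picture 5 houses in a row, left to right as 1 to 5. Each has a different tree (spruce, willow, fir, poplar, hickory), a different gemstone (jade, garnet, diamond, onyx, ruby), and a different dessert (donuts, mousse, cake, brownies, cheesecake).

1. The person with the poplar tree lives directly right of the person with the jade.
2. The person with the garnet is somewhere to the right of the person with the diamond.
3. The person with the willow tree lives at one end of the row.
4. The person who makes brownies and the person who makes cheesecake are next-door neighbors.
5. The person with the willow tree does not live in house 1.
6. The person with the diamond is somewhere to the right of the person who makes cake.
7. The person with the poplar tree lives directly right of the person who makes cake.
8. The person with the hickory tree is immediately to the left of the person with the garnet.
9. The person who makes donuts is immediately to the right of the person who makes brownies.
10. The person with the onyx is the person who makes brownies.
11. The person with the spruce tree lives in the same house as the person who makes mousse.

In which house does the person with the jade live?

From clue 5, the person with the willow tree must be in house 5.
The person with the hickory tree is narrowed to house 2 or 3 or 4; consider each.
Placing it in house 2 and house 3 leads to a contradiction, so it's in house 4.
From clue 8, the person with the garnet must be in house 5.
The person with the poplar tree is narrowed to house 2 or 3; consider each.
Placing it in house 2 leads to a contradiction, so it's in house 3.
From clue 1, the person with the jade must be in house 2.
Clue 7 places the person who makes cake in house 2.
Clue 11 places the person with the spruce tree in house 1.
Clue 11 places the person who makes mousse in house 1.
The only tree still possible for house 2 is fir.
The only gemstone still possible for house 1 is ruby.
The person with the diamond is narrowed to house 3 or 4; consider each.
Placing it in house 4 leads to a contradiction, so it's in house 3.
House 4's gemstone must be onyx (nothing else left).
By clue 10, the person who makes brownies is in house 4.
The only dessert still possible for house 3 is cheesecake.
So house 5 gets donuts for dessert.
So: house 1 = spruce/ruby/mousse, house 2 = fir/jade/cake, house 3 = poplar/diamond/cheesecake, house 4 = hickory/onyx/brownies, house 5 = willow/garnet/donuts.

2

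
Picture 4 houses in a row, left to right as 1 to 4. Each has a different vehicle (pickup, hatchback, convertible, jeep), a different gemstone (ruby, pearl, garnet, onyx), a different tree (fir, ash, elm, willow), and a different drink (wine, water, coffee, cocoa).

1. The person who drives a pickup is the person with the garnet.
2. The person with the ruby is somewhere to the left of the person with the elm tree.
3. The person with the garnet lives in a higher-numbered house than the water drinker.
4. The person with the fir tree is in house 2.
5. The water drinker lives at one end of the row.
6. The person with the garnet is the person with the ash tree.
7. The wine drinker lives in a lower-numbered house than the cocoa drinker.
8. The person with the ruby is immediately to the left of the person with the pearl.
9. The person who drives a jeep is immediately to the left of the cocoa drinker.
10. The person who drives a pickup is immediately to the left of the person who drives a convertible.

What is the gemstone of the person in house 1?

ruby

Clue 4 places the person with the fir tree in house 2.
By clue 5, the water drinker is in house 1.
The only tree still possible for house 1 is willow.
Clue 6 places the person with the garnet in house 3.
From clue 6, the person with the ash tree must be in house 3.
So house 1 gets hatchback for vehicle.
House 4 vehicle: only convertible fits.
That leaves elm as the tree for house 4.
From clue 1, the person who drives a pickup must be in house 3.
Clue 8: the person with the ruby is in house 1.
By clue 8, the person with the pearl is in house 2.
The only vehicle still possible for house 2 is jeep.
That leaves onyx as the gemstone for house 4.
Clue 9 places the cocoa drinker in house 3.
The only drink still possible for house 4 is coffee.
House 2 drink: only wine fits.
So: house 1 = hatchback/ruby/willow/water, house 2 = jeep/pearl/fir/wine, house 3 = pickup/garnet/ash/cocoa, house 4 = convertible/onyx/elm/coffee.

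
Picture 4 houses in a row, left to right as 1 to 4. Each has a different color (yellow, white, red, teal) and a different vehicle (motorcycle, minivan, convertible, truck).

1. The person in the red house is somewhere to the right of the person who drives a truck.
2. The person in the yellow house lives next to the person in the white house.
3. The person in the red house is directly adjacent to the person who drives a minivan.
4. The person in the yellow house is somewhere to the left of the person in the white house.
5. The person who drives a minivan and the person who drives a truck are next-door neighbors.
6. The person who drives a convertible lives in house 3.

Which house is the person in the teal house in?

4

By clue 6, the person who drives a convertible is in house 3.
House 4's vehicle must be motorcycle (nothing else left).
The person in the red house is narrowed to house 2 or 3; consider each.
Placing it in house 2 leads to a contradiction, so it's in house 3.
Clue 3: the person who drives a minivan is in house 2.
The person who drives a truck is in house 1 (clue 5).
Clue 2: the person in the yellow house is in house 1.
By clue 2, the person in the white house is in house 2.
The only color still possible for house 4 is teal.
So: house 1 = yellow/truck, house 2 = white/minivan, house 3 = red/convertible, house 4 = teal/motorcycle.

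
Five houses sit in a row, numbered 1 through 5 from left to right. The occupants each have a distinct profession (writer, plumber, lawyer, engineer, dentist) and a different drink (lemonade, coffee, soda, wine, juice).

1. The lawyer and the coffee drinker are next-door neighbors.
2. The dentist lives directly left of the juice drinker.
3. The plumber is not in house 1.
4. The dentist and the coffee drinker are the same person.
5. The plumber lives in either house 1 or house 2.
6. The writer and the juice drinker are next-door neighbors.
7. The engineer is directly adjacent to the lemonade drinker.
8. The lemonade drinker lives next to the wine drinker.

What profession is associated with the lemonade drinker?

plumber

From clue 5, the plumber must be in house 2.
So house 1 gets engineer for profession.
The lemonade drinker is in house 2 (clue 7).
The dentist is narrowed to house 3 or 4; consider each.
Placing it in house 4 leads to a contradiction, so it's in house 3.
The juice drinker is in house 4 (clue 2).
By clue 4, the coffee drinker is in house 3.
House 4's profession must be lawyer (nothing else left).
That leaves writer as the profession for house 5.
The only drink still possible for house 1 is wine.
So house 5 gets soda for drink.
So: house 1 = engineer/wine, house 2 = plumber/lemonade, house 3 = dentist/coffee, house 4 = lawyer/juice, house 5 = writer/soda.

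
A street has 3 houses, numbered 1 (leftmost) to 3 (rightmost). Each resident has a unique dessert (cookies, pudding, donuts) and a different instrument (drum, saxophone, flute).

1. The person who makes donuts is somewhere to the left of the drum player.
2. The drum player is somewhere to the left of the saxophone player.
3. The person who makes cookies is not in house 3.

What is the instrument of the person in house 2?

drum

Clue 2 places the drum player in house 2.
From clue 2, the saxophone player must be in house 3.
So house 3 gets pudding for dessert.
House 1 instrument: only flute fits.
Clue 1 places the person who makes donuts in house 1.
House 2's dessert must be cookies (nothing else left).
So: house 1 = donuts/flute, house 2 = cookies/drum, house 3 = pudding/saxophone.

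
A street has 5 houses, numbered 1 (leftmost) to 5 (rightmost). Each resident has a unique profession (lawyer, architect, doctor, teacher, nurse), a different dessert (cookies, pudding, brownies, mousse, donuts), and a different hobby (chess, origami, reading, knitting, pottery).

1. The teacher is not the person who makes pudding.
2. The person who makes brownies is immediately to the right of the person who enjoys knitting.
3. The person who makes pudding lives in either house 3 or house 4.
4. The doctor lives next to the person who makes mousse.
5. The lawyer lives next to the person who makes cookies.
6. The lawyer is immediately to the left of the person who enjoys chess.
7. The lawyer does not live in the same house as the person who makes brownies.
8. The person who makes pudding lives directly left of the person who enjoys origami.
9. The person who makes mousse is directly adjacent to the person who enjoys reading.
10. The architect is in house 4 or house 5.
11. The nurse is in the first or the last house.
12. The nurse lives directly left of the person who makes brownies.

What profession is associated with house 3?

Clue 12 places the nurse in house 1.
Clue 12: the person who makes brownies is in house 2.
Clue 2 places the person who enjoys knitting in house 1.
The architect is narrowed to house 4 or 5; consider each.
Placing it in house 4 leads to a contradiction, so it's in house 5.
The lawyer is narrowed to house 3 or 4; consider each.
Placing it in house 3 leads to a contradiction, so it's in house 4.
From clue 6, the person who enjoys chess must be in house 5.
That leaves origami as the hobby for house 4.
By clue 8, the person who makes pudding is in house 3.
The teacher is in house 2 (clue 1).
So house 3 gets doctor for profession.
So house 5 gets cookies for dessert.
Clue 4 places the person who makes mousse in house 4.
The person who enjoys reading is in house 3 (clue 9).
House 1 dessert: only donuts fits.
House 2 hobby: only pottery fits.
So: house 1 = nurse/donuts/knitting, house 2 = teacher/brownies/pottery, house 3 = doctor/pudding/reading, house 4 = lawyer/mousse/origami, house 5 = architect/cookies/chess.

doctor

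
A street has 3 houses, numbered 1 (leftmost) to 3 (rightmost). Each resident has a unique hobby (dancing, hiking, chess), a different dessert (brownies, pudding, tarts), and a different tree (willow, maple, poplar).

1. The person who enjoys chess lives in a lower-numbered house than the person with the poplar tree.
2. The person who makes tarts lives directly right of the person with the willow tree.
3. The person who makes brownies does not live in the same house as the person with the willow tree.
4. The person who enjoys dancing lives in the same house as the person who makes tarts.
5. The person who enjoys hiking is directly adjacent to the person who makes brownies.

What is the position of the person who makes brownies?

1

The person who enjoys chess is narrowed to house 1 or 2; consider each.
Placing it in house 2 leads to a contradiction, so it's in house 1.
The person who enjoys dancing is narrowed to house 2 or 3; consider each.
Placing it in house 2 leads to a contradiction, so it's in house 3.
From clue 4, the person who makes tarts must be in house 3.
So house 2 gets hiking for hobby.
Clue 2: the person with the willow tree is in house 2.
The person who makes brownies is in house 1 (clue 3).
The only dessert still possible for house 2 is pudding.
The only tree still possible for house 1 is maple.
House 3's tree must be poplar (nothing else left).
So: house 1 = chess/brownies/maple, house 2 = hiking/pudding/willow, house 3 = dancing/tarts/poplar.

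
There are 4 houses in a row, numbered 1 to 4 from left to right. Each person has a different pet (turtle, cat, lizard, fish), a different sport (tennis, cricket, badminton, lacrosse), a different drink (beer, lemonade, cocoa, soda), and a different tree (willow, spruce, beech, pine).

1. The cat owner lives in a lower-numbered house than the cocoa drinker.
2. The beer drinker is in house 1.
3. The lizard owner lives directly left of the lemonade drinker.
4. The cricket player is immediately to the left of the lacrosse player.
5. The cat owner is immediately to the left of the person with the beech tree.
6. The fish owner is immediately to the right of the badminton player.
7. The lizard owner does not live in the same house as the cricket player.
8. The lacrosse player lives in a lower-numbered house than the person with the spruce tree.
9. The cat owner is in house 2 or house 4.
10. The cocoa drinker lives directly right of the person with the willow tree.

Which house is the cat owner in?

Clue 2: the beer drinker is in house 1.
The cat owner is in house 2 (clue 9).
The only sport still possible for house 4 is tennis.
By clue 5, the person with the beech tree is in house 3.
House 1's sport must be cricket (nothing else left).
The only tree still possible for house 1 is pine.
So house 2 gets willow for tree.
So house 4 gets spruce for tree.
By clue 4, the lacrosse player is in house 2.
By clue 7, the lizard owner is in house 3.
Clue 10 places the cocoa drinker in house 3.
The only pet still possible for house 1 is turtle.
House 4 pet: only fish fits.
The only sport still possible for house 3 is badminton.
Clue 3: the lemonade drinker is in house 4.
That leaves soda as the drink for house 2.
So: house 1 = turtle/cricket/beer/pine, house 2 = cat/lacrosse/soda/willow, house 3 = lizard/badminton/cocoa/beech, house 4 = fish/tennis/lemonade/spruce.

2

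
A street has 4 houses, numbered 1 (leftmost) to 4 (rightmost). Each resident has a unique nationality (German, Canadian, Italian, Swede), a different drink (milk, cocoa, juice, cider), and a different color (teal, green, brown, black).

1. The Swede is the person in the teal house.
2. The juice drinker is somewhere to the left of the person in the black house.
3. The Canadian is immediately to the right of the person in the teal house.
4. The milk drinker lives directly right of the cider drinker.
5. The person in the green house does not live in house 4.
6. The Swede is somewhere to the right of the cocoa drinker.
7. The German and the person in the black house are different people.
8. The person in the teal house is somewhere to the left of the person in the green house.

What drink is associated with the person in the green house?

The only drink still possible for house 4 is milk.
From clue 1, the Swede must be in house 2.
By clue 1, the person in the teal house is in house 2.
Clue 3: the Canadian is in house 3.
Clue 4: the cider drinker is in house 3.
From clue 6, the cocoa drinker must be in house 1.
The person in the green house is in house 3 (clue 8).
House 2's drink must be juice (nothing else left).
That leaves brown as the color for house 1.
So house 4 gets black for color.
Clue 7 places the German in house 1.
That leaves Italian as the nationality for house 4.
So: house 1 = German/cocoa/brown, house 2 = Swede/juice/teal, house 3 = Canadian/cider/green, house 4 = Italian/milk/black.

cider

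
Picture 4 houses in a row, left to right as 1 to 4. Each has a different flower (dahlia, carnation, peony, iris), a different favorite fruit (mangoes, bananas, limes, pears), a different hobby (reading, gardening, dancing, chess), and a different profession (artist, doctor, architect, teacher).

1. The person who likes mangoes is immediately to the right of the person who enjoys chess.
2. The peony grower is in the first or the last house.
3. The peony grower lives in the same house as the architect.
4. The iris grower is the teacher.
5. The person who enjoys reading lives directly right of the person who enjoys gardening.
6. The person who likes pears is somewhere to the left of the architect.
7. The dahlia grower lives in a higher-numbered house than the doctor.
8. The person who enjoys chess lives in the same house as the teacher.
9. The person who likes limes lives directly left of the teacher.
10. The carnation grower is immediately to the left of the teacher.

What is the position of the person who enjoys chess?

The architect is in house 4 (clue 6).
The peony grower is in house 4 (clue 3).
House 1 flower: only carnation fits.
From clue 10, the teacher must be in house 2.
That leaves artist as the profession for house 3.
The iris grower is in house 2 (clue 4).
The person who enjoys chess is in house 2 (clue 8).
The person who likes limes is in house 1 (clue 9).
So house 3 gets dahlia for flower.
The only profession still possible for house 1 is doctor.
The person who likes mangoes is in house 3 (clue 1).
By clue 5, the person who enjoys reading is in house 4.
By clue 5, the person who enjoys gardening is in house 3.
House 2 favorite fruit: only pears fits.
That leaves bananas as the favorite fruit for house 4.
So house 1 gets dancing for hobby.
So: house 1 = carnation/limes/dancing/doctor, house 2 = iris/pears/chess/teacher, house 3 = dahlia/mangoes/gardening/artist, house 4 = peony/bananas/reading/architect.

2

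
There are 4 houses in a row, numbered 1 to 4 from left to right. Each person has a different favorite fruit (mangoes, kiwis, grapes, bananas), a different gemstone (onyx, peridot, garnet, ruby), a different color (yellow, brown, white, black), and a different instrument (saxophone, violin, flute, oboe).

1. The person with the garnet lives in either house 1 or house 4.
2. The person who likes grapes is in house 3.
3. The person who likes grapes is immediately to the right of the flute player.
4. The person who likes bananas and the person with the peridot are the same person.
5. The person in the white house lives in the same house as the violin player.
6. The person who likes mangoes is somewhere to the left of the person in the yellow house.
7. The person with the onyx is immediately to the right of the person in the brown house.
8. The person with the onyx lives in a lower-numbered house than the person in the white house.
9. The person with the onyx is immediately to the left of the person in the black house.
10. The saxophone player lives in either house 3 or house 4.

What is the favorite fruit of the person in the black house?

Clue 2: the person who likes grapes is in house 3.
The flute player is in house 2 (clue 3).
The only color still possible for house 1 is brown.
That leaves yellow as the color for house 2.
Clue 6: the person who likes mangoes is in house 1.
Clue 7 places the person with the onyx in house 2.
Clue 9 places the person in the black house in house 3.
So house 3 gets ruby for gemstone.
The only color still possible for house 4 is white.
The only instrument still possible for house 1 is oboe.
From clue 4, the person who likes bananas must be in house 4.
By clue 4, the person with the peridot is in house 4.
Clue 5 places the violin player in house 4.
That leaves kiwis as the favorite fruit for house 2.
House 1's gemstone must be garnet (nothing else left).
That leaves saxophone as the instrument for house 3.
So: house 1 = mangoes/garnet/brown/oboe, house 2 = kiwis/onyx/yellow/flute, house 3 = grapes/ruby/black/saxophone, house 4 = bananas/peridot/white/violin.

grapes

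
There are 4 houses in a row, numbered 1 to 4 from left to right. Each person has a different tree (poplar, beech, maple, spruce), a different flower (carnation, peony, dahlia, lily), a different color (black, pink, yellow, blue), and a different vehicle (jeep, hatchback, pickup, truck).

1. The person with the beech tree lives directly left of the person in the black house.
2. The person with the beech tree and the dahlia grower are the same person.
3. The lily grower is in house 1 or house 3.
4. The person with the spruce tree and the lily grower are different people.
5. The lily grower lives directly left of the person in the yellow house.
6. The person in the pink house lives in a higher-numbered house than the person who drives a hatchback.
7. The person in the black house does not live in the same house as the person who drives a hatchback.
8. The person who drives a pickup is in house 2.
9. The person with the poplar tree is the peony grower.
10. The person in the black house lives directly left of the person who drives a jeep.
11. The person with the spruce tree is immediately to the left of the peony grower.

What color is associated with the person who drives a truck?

black

The person who drives a pickup is in house 2 (clue 8).
House 1 color: only blue fits.
The person with the beech tree is narrowed to house 1 or 2; consider each.
Placing it in house 1 leads to a contradiction, so it's in house 2.
From clue 1, the person in the black house must be in house 3.
By clue 2, the dahlia grower is in house 2.
Clue 7: the person who drives a hatchback is in house 1.
Clue 10: the person who drives a jeep is in house 4.
House 3 vehicle: only truck fits.
Clue 11: the person with the spruce tree is in house 3.
Clue 11 places the peony grower in house 4.
That leaves maple as the tree for house 1.
House 4's tree must be poplar (nothing else left).
Clue 4 places the lily grower in house 1.
Clue 5: the person in the yellow house is in house 2.
The only flower still possible for house 3 is carnation.
House 4 color: only pink fits.
So: house 1 = maple/lily/blue/hatchback, house 2 = beech/dahlia/yellow/pickup, house 3 = spruce/carnation/black/truck, house 4 = poplar/peony/pink/jeep.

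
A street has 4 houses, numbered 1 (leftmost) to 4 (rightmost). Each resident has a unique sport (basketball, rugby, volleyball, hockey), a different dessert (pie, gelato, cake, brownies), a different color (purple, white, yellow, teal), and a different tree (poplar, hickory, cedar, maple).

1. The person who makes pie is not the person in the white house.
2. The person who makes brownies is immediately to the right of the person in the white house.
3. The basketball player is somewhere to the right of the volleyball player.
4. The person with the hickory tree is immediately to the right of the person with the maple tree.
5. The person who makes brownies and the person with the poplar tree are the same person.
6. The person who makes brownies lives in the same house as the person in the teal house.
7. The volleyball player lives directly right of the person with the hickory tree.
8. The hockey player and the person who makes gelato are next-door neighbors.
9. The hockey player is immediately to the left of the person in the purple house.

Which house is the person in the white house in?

3

By clue 7, the volleyball player is in house 3.
Clue 7: the person with the hickory tree is in house 2.
The basketball player is in house 4 (clue 3).
By clue 4, the person with the maple tree is in house 1.
That leaves yellow as the color for house 1.
So house 4 gets teal for color.
Clue 6 places the person who makes brownies in house 4.
The person in the white house is in house 3 (clue 2).
From clue 5, the person with the poplar tree must be in house 4.
House 2's color must be purple (nothing else left).
So house 3 gets cedar for tree.
From clue 9, the hockey player must be in house 1.
So house 2 gets rugby for sport.
Clue 8: the person who makes gelato is in house 2.
So house 3 gets cake for dessert.
House 1's dessert must be pie (nothing else left).
So: house 1 = hockey/pie/yellow/maple, house 2 = rugby/gelato/purple/hickory, house 3 = volleyball/cake/white/cedar, house 4 = basketball/brownies/teal/poplar.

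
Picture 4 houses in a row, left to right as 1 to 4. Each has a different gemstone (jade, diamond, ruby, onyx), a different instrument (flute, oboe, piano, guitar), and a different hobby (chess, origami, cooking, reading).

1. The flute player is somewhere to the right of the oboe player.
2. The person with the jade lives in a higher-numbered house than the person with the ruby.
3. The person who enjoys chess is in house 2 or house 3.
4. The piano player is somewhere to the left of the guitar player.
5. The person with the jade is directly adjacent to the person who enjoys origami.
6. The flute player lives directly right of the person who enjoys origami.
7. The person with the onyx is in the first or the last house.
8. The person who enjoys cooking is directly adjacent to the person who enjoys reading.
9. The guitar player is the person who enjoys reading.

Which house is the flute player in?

The person with the onyx is narrowed to house 1 or 4; consider each.
Placing it in house 1 leads to a contradiction, so it's in house 4.
The person with the jade is narrowed to house 2 or 3; consider each.
Placing it in house 3 leads to a contradiction, so it's in house 2.
From clue 2, the person with the ruby must be in house 1.
House 3 gemstone: only diamond fits.
The flute player is narrowed to house 2 or 4; consider each.
Placing it in house 4 leads to a contradiction, so it's in house 2.
Clue 1: the oboe player is in house 1.
By clue 6, the person who enjoys origami is in house 1.
So house 3 gets piano for instrument.
The only instrument still possible for house 4 is guitar.
Clue 9: the person who enjoys reading is in house 4.
Clue 8 places the person who enjoys cooking in house 3.
The only hobby still possible for house 2 is chess.
So: house 1 = ruby/oboe/origami, house 2 = jade/flute/chess, house 3 = diamond/piano/cooking, house 4 = onyx/guitar/reading.

2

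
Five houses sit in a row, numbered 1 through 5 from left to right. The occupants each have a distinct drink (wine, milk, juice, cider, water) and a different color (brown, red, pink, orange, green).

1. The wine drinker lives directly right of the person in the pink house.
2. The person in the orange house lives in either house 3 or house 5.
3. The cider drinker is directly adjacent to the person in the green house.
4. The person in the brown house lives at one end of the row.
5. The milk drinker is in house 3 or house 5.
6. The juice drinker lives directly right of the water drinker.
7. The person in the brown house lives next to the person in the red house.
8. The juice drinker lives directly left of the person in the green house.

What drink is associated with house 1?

water

So house 1 gets water for drink.
Clue 6: the juice drinker is in house 2.
Clue 8: the person in the green house is in house 3.
The cider drinker is in house 4 (clue 3).
So house 1 gets brown for color.
That leaves orange as the color for house 5.
The person in the red house is in house 2 (clue 7).
House 4 color: only pink fits.
Clue 1: the wine drinker is in house 5.
The only drink still possible for house 3 is milk.
So: house 1 = water/brown, house 2 = juice/red, house 3 = milk/green, house 4 = cider/pink, house 5 = wine/orange.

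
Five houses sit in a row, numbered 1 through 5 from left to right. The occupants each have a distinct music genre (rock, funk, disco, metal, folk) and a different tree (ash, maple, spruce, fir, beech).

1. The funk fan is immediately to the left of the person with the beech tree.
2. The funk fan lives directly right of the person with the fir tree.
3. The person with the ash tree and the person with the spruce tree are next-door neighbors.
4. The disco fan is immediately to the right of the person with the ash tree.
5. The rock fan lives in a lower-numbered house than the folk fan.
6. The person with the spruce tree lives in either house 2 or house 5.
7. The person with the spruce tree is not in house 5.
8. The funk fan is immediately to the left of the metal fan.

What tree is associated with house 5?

beech

From clue 7, the person with the spruce tree must be in house 2.
So house 1 gets rock for music genre.
That leaves maple as the tree for house 4.
That leaves beech as the tree for house 5.
From clue 1, the funk fan must be in house 4.
From clue 2, the person with the fir tree must be in house 3.
Clue 8 places the metal fan in house 5.
So house 2 gets disco for music genre.
House 3 music genre: only folk fits.
That leaves ash as the tree for house 1.
So: house 1 = rock/ash, house 2 = disco/spruce, house 3 = folk/fir, house 4 = funk/maple, house 5 = metal/beech.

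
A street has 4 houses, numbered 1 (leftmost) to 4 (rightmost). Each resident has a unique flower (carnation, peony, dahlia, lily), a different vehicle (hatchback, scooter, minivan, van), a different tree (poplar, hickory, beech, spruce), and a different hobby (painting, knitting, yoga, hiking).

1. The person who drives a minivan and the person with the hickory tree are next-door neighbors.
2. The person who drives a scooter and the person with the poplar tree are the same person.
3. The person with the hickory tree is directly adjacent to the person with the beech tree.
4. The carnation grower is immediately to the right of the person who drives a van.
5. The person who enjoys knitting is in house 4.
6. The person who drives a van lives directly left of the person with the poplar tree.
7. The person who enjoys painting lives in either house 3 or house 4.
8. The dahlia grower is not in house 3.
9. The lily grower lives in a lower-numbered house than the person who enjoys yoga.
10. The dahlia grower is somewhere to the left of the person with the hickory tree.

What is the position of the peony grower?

Clue 5: the person who enjoys knitting is in house 4.
The only hobby still possible for house 1 is hiking.
So house 2 gets yoga for hobby.
The only hobby still possible for house 3 is painting.
The lily grower is in house 1 (clue 9).
That leaves dahlia as the flower for house 2.
That leaves hatchback as the vehicle for house 1.
The only tree still possible for house 1 is spruce.
So house 2 gets beech for tree.
From clue 3, the person with the hickory tree must be in house 3.
House 4's tree must be poplar (nothing else left).
By clue 2, the person who drives a scooter is in house 4.
By clue 6, the person who drives a van is in house 3.
The only vehicle still possible for house 2 is minivan.
By clue 4, the carnation grower is in house 4.
The only flower still possible for house 3 is peony.
So: house 1 = lily/hatchback/spruce/hiking, house 2 = dahlia/minivan/beech/yoga, house 3 = peony/van/hickory/painting, house 4 = carnation/scooter/poplar/knitting.

3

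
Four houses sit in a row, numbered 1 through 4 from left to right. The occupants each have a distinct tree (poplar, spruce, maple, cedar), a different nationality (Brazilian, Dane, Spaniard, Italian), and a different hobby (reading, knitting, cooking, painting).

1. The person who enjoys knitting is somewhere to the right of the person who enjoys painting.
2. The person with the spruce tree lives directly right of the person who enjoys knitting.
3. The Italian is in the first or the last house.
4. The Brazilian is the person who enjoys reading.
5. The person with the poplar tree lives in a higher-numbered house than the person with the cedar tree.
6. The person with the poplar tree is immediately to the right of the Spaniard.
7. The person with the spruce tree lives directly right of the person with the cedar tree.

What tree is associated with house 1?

The only tree still possible for house 1 is maple.
The only tree still possible for house 2 is cedar.
From clue 7, the person with the spruce tree must be in house 3.
House 4 tree: only poplar fits.
By clue 2, the person who enjoys knitting is in house 2.
By clue 6, the Spaniard is in house 3.
That leaves painting as the hobby for house 1.
The Brazilian is in house 4 (clue 4).
By clue 4, the person who enjoys reading is in house 4.
That leaves Italian as the nationality for house 1.
House 2 nationality: only Dane fits.
That leaves cooking as the hobby for house 3.
So: house 1 = maple/Italian/painting, house 2 = cedar/Dane/knitting, house 3 = spruce/Spaniard/cooking, house 4 = poplar/Brazilian/reading.

maple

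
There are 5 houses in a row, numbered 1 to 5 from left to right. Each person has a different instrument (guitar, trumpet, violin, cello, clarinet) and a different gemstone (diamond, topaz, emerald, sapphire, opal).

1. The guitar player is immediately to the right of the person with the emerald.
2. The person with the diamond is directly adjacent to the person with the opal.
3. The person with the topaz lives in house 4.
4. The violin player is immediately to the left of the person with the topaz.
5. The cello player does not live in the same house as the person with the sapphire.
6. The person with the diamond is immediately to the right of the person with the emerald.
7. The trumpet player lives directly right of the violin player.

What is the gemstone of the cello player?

By clue 3, the person with the topaz is in house 4.
The violin player is in house 3 (clue 4).
Clue 7: the trumpet player is in house 4.
Clue 1: the guitar player is in house 2.
The person with the emerald is in house 1 (clue 1).
Clue 6 places the person with the diamond in house 2.
House 3 gemstone: only opal fits.
So house 5 gets sapphire for gemstone.
Clue 5 places the cello player in house 1.
House 5's instrument must be clarinet (nothing else left).
So: house 1 = cello/emerald, house 2 = guitar/diamond, house 3 = violin/opal, house 4 = trumpet/topaz, house 5 = clarinet/sapphire.

emerald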